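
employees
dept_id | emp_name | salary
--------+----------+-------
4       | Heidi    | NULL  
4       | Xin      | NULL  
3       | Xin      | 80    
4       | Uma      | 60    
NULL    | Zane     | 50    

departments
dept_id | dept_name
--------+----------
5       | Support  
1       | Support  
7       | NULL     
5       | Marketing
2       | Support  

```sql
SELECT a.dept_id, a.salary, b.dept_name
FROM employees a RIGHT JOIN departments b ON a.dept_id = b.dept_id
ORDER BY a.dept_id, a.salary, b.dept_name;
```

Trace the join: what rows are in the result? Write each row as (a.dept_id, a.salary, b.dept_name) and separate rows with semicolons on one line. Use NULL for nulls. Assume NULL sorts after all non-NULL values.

RIGHT JOIN keeps every row from `departments`; unmatched rows get NULL for `employees`'s columns.
Matching on a.dept_id = b.dept_id. A NULL in a compared column never satisfies the condition.
- a row (dept_id=4): no match.
- a row (dept_id=4): no match.
- a row (dept_id=3): no match.
- a row (dept_id=4): no match.
- a row (dept_id=NULL): no match.
- 5 b row(s) had no a match → kept, a columns NULL.
After projecting and ordering:
a.dept_id | a.salary | b.dept_name
NULL | NULL | Marketing
NULL | NULL | Support
NULL | NULL | Support
NULL | NULL | Support
NULL | NULL | NULL

(NULL, NULL, Marketing); (NULL, NULL, Support); (NULL, NULL, Support); (NULL, NULL, Support); (NULL, NULL, NULL)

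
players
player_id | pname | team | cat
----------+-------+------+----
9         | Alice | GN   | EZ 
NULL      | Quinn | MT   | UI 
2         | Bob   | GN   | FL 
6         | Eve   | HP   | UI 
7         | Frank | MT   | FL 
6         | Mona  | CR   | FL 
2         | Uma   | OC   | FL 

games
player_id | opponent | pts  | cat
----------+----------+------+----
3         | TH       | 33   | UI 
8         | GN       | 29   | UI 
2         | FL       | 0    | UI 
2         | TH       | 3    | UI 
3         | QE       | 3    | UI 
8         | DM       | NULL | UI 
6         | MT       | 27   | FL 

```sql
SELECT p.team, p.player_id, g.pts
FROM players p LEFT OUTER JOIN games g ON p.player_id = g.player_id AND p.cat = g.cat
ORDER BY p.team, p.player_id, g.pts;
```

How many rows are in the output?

LEFT JOIN keeps every row from `players`; unmatched rows get NULL for `games`'s columns.
Matching on p.player_id = g.player_id AND p.cat = g.cat. A NULL in a compared column never satisfies the condition.
Matched pairs: 1; unmatched p rows kept: 6.
Total: 1 matched + 6 padded = 7 rows.

7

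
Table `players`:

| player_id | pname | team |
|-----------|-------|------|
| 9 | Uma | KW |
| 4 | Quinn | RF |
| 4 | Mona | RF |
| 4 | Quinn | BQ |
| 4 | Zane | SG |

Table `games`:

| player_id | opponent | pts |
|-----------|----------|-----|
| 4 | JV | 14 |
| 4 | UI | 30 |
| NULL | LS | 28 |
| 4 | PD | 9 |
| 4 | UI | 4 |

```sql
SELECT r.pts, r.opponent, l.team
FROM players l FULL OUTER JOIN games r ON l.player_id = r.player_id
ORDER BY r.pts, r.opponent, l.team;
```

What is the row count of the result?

18

FULL OUTER JOIN keeps every row from both sides; unmatched rows get NULL for the other side's columns.
Matching on l.player_id = r.player_id. A NULL in a compared column never satisfies the condition.
- l[0] player_id=9 → no match; kept with NULLs on the r side.
- l[1] player_id=4 → 4 match(es) in r → 4 row(s).
- l[2] player_id=4 → 4 match(es) in r → 4 row(s).
- l[3] player_id=4 → 4 match(es) in r → 4 row(s).
- l[4] player_id=4 → 4 match(es) in r → 4 row(s).
- 1 r row(s) had no l match → kept, l columns NULL.
Total: 16 matched + 2 padded = 18 rows.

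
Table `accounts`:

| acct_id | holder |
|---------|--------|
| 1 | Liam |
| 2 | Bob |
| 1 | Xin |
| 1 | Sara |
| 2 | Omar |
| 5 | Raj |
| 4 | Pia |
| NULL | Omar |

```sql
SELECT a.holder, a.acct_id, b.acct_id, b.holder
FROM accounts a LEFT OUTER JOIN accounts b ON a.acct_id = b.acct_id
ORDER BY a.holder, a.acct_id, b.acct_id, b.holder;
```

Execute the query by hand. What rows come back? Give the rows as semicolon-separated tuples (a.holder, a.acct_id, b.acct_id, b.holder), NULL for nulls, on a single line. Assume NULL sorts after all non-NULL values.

LEFT JOIN keeps every row from `accounts a`; unmatched rows get NULL for `accounts b`'s columns.
Matching on a.acct_id = b.acct_id. A NULL in a compared column never satisfies the condition.
Matched pairs: 15; unmatched a rows kept: 1.

(Bob, 2, 2, Bob); (Bob, 2, 2, Omar); (Liam, 1, 1, Liam); (Liam, 1, 1, Sara); (Liam, 1, 1, Xin); (Omar, 2, 2, Bob); (Omar, 2, 2, Omar); (Omar, NULL, NULL, NULL); (Pia, 4, 4, Pia); (Raj, 5, 5, Raj); (Sara, 1, 1, Liam); (Sara, 1, 1, Sara); (Sara, 1, 1, Xin); (Xin, 1, 1, Liam); (Xin, 1, 1, Sara); (Xin, 1, 1, Xin)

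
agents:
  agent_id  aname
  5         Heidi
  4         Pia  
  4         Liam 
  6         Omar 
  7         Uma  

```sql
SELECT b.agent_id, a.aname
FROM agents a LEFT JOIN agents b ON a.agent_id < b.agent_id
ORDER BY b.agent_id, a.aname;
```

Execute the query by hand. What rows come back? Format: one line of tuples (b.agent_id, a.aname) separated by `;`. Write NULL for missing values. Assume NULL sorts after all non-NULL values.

LEFT JOIN keeps every row from `agents a`; unmatched rows get NULL for `agents b`'s columns.
Matching on a.agent_id < b.agent_id.
Matched pairs: 9; unmatched a rows kept: 1.

(5, Liam); (5, Pia); (6, Heidi); (6, Liam); (6, Pia); (7, Heidi); (7, Liam); (7, Omar); (7, Pia); (NULL, Uma)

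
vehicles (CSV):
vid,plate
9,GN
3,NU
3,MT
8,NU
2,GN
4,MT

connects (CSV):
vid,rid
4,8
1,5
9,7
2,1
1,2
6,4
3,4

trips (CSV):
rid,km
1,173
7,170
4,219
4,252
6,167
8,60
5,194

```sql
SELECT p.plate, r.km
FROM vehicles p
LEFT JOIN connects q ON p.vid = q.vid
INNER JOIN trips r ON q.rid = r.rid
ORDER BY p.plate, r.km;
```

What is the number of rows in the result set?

Evaluate left to right. First `vehicles p LEFT JOIN connects q` on vid: 6 row(s).
Then INNER JOIN `trips r` on rid: keep only rows whose q.rid appears in r.
Result: 7 row(s).

7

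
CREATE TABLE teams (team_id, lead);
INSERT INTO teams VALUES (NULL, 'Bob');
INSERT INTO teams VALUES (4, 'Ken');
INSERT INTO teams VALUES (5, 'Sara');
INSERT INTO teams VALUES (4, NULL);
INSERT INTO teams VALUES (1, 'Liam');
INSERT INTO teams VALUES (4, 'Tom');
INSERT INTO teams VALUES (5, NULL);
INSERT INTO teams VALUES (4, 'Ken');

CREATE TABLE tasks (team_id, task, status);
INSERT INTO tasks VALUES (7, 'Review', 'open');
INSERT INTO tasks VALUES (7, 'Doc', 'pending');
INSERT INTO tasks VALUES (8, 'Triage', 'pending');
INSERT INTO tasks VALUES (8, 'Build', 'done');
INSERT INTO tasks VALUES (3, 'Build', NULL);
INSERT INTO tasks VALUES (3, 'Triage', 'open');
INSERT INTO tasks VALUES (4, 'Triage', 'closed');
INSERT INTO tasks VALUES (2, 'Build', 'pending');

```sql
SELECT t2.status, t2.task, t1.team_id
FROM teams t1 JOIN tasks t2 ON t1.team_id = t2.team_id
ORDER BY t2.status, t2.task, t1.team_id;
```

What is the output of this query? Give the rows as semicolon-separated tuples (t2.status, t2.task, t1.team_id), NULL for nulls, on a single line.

(closed, Triage, 4); (closed, Triage, 4); (closed, Triage, 4); (closed, Triage, 4)

INNER JOIN keeps only pairs where the ON condition holds.
Matching on t1.team_id = t2.team_id. A NULL in a compared column never satisfies the condition.
Matched pairs: 4.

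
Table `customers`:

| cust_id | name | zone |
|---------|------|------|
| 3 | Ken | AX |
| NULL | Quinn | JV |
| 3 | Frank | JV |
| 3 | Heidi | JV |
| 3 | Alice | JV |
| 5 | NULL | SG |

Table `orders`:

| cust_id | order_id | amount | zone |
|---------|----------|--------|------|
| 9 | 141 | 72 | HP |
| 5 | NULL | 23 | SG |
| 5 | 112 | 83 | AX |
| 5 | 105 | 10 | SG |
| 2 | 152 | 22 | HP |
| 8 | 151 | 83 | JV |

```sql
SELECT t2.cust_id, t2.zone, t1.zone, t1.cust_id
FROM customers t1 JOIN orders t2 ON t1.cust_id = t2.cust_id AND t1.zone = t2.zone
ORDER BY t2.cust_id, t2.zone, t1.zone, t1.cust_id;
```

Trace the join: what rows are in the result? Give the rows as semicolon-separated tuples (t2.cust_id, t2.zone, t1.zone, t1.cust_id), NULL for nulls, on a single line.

INNER JOIN keeps only pairs where the ON condition holds.
Matching on t1.cust_id = t2.cust_id AND t1.zone = t2.zone. A NULL in a compared column never satisfies the condition.
Matched pairs: 2.

(5, SG, SG, 5); (5, SG, SG, 5)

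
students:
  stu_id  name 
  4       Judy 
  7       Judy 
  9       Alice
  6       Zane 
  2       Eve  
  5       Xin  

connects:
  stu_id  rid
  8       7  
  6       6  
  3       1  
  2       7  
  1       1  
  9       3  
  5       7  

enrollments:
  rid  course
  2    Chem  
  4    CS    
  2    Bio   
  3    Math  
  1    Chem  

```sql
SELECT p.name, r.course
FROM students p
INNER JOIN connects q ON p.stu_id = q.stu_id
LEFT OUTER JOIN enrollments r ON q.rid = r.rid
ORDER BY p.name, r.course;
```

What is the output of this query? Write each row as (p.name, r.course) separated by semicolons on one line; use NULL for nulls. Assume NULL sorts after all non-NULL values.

(Alice, Math); (Eve, NULL); (Xin, NULL); (Zane, NULL)

Evaluate left to right. First `students p INNER JOIN connects q` on stu_id: 4 row(s).
Then LEFT JOIN `enrollments r` on rid: each of those 4 rows is kept; rows whose q.rid has no match in r get NULL for r's columns.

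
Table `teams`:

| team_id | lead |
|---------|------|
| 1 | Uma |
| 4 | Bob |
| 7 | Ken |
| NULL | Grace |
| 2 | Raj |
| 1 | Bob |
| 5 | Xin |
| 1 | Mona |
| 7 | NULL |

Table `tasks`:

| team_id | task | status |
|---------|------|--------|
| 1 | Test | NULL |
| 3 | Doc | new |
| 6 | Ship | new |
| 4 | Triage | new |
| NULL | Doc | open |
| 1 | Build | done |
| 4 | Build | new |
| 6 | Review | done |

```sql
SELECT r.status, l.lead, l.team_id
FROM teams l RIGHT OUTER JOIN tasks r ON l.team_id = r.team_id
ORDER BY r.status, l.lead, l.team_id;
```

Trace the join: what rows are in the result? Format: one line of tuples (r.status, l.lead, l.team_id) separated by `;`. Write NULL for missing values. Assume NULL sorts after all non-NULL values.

(done, Bob, 1); (done, Mona, 1); (done, Uma, 1); (done, NULL, NULL); (new, Bob, 4); (new, Bob, 4); (new, NULL, NULL); (new, NULL, NULL); (open, NULL, NULL); (NULL, Bob, 1); (NULL, Mona, 1); (NULL, Uma, 1)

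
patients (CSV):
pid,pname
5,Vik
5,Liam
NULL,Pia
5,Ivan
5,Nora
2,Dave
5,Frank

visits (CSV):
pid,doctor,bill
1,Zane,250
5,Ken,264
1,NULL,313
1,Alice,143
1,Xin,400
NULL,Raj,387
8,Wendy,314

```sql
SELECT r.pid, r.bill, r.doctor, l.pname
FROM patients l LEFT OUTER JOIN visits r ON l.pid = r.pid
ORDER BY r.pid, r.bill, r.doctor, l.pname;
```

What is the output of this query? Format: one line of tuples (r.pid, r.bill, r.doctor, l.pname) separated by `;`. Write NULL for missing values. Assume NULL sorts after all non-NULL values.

(5, 264, Ken, Frank); (5, 264, Ken, Ivan); (5, 264, Ken, Liam); (5, 264, Ken, Nora); (5, 264, Ken, Vik); (NULL, NULL, NULL, Dave); (NULL, NULL, NULL, Pia)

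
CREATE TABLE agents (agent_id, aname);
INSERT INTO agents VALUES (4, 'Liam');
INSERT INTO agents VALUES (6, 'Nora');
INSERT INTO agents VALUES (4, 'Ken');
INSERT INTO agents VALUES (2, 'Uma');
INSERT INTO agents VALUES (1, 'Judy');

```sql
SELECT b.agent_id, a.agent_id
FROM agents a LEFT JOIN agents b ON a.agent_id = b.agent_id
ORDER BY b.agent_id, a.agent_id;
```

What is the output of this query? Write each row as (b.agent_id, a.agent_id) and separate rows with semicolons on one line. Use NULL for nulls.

LEFT JOIN keeps every row from `agents a`; unmatched rows get NULL for `agents b`'s columns.
Matching on a.agent_id = b.agent_id.
- a (agent_id=4) pairs with 2 row(s) of b.
- a (agent_id=6) pairs with 1 row(s) of b.
- a (agent_id=4) pairs with 2 row(s) of b.
- a (agent_id=2) pairs with 1 row(s) of b.
- a (agent_id=1) pairs with 1 row(s) of b.
After projecting and ordering:
b.agent_id | a.agent_id
1 | 1
2 | 2
4 | 4
4 | 4
4 | 4
4 | 4
6 | 6

(1, 1); (2, 2); (4, 4); (4, 4); (4, 4); (4, 4); (6, 6)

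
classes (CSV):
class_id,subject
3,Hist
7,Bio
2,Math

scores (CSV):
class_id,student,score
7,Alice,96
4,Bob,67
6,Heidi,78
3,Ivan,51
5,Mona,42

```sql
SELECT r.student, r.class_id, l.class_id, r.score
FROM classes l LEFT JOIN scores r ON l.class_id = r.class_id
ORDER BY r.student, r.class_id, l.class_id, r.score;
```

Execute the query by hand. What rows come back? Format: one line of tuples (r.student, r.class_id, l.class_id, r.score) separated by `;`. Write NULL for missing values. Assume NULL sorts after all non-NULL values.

(Alice, 7, 7, 96); (Ivan, 3, 3, 51); (NULL, NULL, 2, NULL)

LEFT JOIN keeps every row from `classes`; unmatched rows get NULL for `scores`'s columns.
Matching on l.class_id = r.class_id.
Matched pairs: 2; unmatched l rows kept: 1.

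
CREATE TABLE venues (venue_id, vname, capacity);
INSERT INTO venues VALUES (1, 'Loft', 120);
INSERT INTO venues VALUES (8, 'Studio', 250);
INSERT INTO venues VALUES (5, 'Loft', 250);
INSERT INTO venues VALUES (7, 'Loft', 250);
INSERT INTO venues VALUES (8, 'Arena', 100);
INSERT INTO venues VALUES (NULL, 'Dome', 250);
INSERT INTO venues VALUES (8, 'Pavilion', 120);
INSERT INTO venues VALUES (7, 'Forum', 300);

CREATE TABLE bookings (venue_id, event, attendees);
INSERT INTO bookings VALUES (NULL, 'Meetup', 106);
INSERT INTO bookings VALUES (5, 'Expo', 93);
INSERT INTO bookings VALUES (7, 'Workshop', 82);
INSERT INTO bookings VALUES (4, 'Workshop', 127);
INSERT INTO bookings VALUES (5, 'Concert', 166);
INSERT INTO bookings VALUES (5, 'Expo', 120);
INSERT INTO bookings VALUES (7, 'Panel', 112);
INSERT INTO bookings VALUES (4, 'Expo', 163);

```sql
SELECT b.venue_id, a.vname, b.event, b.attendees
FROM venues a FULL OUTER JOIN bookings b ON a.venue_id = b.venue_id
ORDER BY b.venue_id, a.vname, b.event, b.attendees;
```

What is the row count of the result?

15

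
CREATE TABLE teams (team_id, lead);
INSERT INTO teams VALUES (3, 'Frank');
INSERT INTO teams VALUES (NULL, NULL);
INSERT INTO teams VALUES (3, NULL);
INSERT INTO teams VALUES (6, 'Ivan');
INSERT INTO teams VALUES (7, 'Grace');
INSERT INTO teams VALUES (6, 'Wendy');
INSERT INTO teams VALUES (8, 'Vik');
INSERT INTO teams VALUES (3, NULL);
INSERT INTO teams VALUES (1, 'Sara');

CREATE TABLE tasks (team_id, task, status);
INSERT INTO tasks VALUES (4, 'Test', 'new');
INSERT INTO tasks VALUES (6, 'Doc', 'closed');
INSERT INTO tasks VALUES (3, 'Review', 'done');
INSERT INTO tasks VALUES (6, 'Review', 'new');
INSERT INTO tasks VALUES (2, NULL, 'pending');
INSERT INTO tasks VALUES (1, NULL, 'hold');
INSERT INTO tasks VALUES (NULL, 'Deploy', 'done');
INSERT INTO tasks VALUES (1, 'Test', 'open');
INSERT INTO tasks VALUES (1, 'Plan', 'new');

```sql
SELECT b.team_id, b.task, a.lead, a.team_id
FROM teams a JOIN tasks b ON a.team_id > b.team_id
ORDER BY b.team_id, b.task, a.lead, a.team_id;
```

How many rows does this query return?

INNER JOIN keeps only pairs where the ON condition holds.
Matching on a.team_id > b.team_id. A NULL in a compared column never satisfies the condition.
- a (team_id=3) pairs with 4 row(s) of b.
- a (team_id=NULL) has no partner → excluded.
- a (team_id=3) pairs with 4 row(s) of b.
- a (team_id=6) pairs with 6 row(s) of b.
- a (team_id=7) pairs with 8 row(s) of b.
- a (team_id=6) pairs with 6 row(s) of b.
- a (team_id=8) pairs with 8 row(s) of b.
- a (team_id=3) pairs with 4 row(s) of b.
- a (team_id=1) has no partner → excluded.
Total: 40 rows.

40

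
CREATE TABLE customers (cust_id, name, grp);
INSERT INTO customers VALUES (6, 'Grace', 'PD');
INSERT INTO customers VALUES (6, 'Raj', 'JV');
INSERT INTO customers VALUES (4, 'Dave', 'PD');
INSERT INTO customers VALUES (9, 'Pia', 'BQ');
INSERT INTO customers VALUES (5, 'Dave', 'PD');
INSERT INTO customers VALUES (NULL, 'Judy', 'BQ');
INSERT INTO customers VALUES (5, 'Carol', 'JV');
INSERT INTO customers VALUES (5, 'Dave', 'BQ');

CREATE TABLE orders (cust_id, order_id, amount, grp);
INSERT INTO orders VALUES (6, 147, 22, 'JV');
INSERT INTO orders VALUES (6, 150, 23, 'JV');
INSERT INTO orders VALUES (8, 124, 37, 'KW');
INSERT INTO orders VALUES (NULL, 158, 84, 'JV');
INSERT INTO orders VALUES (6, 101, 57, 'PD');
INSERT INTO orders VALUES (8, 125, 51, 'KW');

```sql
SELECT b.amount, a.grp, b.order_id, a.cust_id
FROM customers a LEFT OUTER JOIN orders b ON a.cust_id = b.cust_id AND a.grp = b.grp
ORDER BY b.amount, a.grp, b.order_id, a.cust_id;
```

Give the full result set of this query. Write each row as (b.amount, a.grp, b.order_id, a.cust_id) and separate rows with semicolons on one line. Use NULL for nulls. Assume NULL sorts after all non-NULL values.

(22, JV, 147, 6); (23, JV, 150, 6); (57, PD, 101, 6); (NULL, BQ, NULL, 5); (NULL, BQ, NULL, 9); (NULL, BQ, NULL, NULL); (NULL, JV, NULL, 5); (NULL, PD, NULL, 4); (NULL, PD, NULL, 5)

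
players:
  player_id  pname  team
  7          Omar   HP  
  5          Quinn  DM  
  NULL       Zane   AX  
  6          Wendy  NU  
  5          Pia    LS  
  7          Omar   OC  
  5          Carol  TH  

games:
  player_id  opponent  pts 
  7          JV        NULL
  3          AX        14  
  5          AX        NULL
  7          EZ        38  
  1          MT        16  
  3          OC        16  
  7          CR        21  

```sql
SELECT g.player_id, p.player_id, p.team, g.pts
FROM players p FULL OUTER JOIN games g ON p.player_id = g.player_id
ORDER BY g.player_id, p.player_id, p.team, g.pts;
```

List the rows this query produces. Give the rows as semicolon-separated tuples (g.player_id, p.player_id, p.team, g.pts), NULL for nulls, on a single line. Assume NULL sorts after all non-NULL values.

(1, NULL, NULL, 16); (3, NULL, NULL, 14); (3, NULL, NULL, 16); (5, 5, DM, NULL); (5, 5, LS, NULL); (5, 5, TH, NULL); (7, 7, HP, 21); (7, 7, HP, 38); (7, 7, HP, NULL); (7, 7, OC, 21); (7, 7, OC, 38); (7, 7, OC, NULL); (NULL, 6, NU, NULL); (NULL, NULL, AX, NULL)

FULL OUTER JOIN keeps every row from both sides; unmatched rows get NULL for the other side's columns.
Matching on p.player_id = g.player_id. A NULL in a compared column never satisfies the condition.
- p[0] player_id=7 → 3 match(es) in g → 3 row(s).
- p[1] player_id=5 → 1 match(es) in g → 1 row(s).
- p[2] player_id=NULL → no match; kept with NULLs on the g side.
- p[3] player_id=6 → no match; kept with NULLs on the g side.
- p[4] player_id=5 → 1 match(es) in g → 1 row(s).
- p[5] player_id=7 → 3 match(es) in g → 3 row(s).
- p[6] player_id=5 → 1 match(es) in g → 1 row(s).
- 3 row(s) from g found no p partner → padded with NULL.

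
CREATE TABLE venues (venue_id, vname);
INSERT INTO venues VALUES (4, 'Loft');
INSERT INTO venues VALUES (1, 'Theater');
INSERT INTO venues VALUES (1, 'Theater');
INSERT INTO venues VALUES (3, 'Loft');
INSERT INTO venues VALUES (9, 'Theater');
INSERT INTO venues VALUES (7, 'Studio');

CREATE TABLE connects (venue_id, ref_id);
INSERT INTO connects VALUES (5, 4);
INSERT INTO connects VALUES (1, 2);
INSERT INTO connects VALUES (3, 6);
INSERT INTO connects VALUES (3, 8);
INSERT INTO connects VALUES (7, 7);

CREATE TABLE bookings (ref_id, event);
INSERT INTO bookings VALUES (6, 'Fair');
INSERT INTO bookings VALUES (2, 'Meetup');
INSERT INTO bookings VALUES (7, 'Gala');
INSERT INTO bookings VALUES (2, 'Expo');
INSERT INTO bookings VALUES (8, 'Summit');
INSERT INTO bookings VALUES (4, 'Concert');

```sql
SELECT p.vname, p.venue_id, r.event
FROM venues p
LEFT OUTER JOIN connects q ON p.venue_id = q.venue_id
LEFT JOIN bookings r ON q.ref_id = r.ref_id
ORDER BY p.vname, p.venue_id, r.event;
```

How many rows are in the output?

9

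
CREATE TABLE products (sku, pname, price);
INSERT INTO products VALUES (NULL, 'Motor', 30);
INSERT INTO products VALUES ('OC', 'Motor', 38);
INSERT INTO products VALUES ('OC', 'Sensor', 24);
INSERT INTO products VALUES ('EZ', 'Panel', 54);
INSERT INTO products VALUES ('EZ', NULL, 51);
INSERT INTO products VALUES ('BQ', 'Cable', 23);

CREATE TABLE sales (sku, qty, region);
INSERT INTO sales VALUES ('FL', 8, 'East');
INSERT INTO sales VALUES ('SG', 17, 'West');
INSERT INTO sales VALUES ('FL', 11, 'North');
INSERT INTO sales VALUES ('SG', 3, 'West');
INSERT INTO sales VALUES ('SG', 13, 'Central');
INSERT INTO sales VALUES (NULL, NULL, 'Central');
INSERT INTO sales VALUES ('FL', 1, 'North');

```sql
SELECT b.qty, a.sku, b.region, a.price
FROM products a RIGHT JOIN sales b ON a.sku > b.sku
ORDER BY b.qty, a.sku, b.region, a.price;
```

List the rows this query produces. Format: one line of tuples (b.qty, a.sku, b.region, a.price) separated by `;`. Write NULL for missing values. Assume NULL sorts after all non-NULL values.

RIGHT JOIN keeps every row from `sales`; unmatched rows get NULL for `products`'s columns.
Matching on a.sku > b.sku. A NULL in a compared column never satisfies the condition.
- a row (sku=NULL): no match.
- a row (sku=OC): matches 3 b row(s) → 3 output row(s).
- a row (sku=OC): matches 3 b row(s) → 3 output row(s).
- a row (sku=EZ): no match.
- a row (sku=EZ): no match.
- a row (sku=BQ): no match.
- plus 4 unmatched b row(s), each kept with NULL a columns.
After projecting and ordering:
b.qty | a.sku | b.region | a.price
1 | OC | North | 24
1 | OC | North | 38
3 | NULL | West | NULL
8 | OC | East | 24
8 | OC | East | 38
11 | OC | North | 24
11 | OC | North | 38
13 | NULL | Central | NULL
17 | NULL | West | NULL
NULL | NULL | Central | NULL

(1, OC, North, 24); (1, OC, North, 38); (3, NULL, West, NULL); (8, OC, East, 24); (8, OC, East, 38); (11, OC, North, 24); (11, OC, North, 38); (13, NULL, Central, NULL); (17, NULL, West, NULL); (NULL, NULL, Central, NULL)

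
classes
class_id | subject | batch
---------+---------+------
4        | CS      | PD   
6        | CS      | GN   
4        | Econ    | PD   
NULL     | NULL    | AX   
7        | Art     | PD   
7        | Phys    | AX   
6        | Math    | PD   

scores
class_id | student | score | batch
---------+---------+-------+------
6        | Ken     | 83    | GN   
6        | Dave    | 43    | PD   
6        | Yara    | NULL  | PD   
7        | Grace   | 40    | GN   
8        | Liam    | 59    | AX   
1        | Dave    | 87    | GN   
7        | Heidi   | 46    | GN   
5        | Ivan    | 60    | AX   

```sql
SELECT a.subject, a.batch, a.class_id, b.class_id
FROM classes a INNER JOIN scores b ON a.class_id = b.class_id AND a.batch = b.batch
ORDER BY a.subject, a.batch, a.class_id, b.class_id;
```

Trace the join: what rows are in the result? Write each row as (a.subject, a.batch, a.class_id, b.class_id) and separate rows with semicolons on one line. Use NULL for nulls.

(CS, GN, 6, 6); (Math, PD, 6, 6); (Math, PD, 6, 6)

INNER JOIN keeps only pairs where the ON condition holds.
Matching on a.class_id = b.class_id AND a.batch = b.batch. A NULL in a compared column never satisfies the condition.
- a[0] class_id=4, batch=PD → no match; dropped.
- a[1] class_id=6, batch=GN → 1 match(es) in b → 1 row(s).
- a[2] class_id=4, batch=PD → no match; dropped.
- a[3] class_id=NULL, batch=AX → no match; dropped.
- a[4] class_id=7, batch=PD → no match; dropped.
- a[5] class_id=7, batch=AX → no match; dropped.
- a[6] class_id=6, batch=PD → 2 match(es) in b → 2 row(s).
After projecting and ordering:
a.subject | a.batch | a.class_id | b.class_id
CS | GN | 6 | 6
Math | PD | 6 | 6
Math | PD | 6 | 6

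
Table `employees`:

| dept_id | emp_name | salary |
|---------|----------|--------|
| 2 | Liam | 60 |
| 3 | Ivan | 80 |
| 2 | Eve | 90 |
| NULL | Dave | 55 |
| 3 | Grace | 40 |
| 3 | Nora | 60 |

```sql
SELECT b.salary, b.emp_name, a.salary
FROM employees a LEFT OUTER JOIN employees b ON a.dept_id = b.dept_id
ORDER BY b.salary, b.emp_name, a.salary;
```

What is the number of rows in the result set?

LEFT JOIN keeps every row from `employees a`; unmatched rows get NULL for `employees b`'s columns.
Matching on a.dept_id = b.dept_id. A NULL in a compared column never satisfies the condition.
- a row (dept_id=2): matches 2 b row(s) → 2 output row(s).
- a row (dept_id=3): matches 3 b row(s) → 3 output row(s).
- a row (dept_id=2): matches 2 b row(s) → 2 output row(s).
- a row (dept_id=NULL): no match → kept, b columns NULL.
- a row (dept_id=3): matches 3 b row(s) → 3 output row(s).
- a row (dept_id=3): matches 3 b row(s) → 3 output row(s).
Total: 13 matched + 1 padded = 14 rows.

14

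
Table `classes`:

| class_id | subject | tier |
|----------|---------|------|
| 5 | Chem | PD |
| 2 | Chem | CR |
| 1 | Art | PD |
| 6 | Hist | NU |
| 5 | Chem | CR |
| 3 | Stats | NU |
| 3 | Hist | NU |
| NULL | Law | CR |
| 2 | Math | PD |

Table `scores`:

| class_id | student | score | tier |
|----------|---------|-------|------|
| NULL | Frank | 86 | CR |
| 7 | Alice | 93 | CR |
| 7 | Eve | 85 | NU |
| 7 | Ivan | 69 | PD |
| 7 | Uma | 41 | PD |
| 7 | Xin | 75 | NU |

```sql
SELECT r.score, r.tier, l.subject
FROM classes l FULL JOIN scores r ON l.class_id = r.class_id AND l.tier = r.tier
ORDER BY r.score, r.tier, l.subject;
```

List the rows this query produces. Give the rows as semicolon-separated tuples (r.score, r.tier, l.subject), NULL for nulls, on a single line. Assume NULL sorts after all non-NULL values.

(41, PD, NULL); (69, PD, NULL); (75, NU, NULL); (85, NU, NULL); (86, CR, NULL); (93, CR, NULL); (NULL, NULL, Art); (NULL, NULL, Chem); (NULL, NULL, Chem); (NULL, NULL, Chem); (NULL, NULL, Hist); (NULL, NULL, Hist); (NULL, NULL, Law); (NULL, NULL, Math); (NULL, NULL, Stats)

FULL OUTER JOIN keeps every row from both sides; unmatched rows get NULL for the other side's columns.
Matching on l.class_id = r.class_id AND l.tier = r.tier. A NULL in a compared column never satisfies the condition.
Matched pairs: 0; unmatched l rows kept: 9; unmatched r rows kept: 6.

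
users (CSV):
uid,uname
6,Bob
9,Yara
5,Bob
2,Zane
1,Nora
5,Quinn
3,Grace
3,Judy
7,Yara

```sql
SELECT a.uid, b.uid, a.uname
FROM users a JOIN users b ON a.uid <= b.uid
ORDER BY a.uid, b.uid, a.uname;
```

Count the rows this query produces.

47

INNER JOIN keeps only pairs where the ON condition holds.
Matching on a.uid <= b.uid.
- a[0] uid=6 → 3 match(es) in b → 3 row(s).
- a[1] uid=9 → 1 match(es) in b → 1 row(s).
- a[2] uid=5 → 5 match(es) in b → 5 row(s).
- a[3] uid=2 → 8 match(es) in b → 8 row(s).
- a[4] uid=1 → 9 match(es) in b → 9 row(s).
- a[5] uid=5 → 5 match(es) in b → 5 row(s).
- a[6] uid=3 → 7 match(es) in b → 7 row(s).
- a[7] uid=3 → 7 match(es) in b → 7 row(s).
- a[8] uid=7 → 2 match(es) in b → 2 row(s).
Total: 47 rows.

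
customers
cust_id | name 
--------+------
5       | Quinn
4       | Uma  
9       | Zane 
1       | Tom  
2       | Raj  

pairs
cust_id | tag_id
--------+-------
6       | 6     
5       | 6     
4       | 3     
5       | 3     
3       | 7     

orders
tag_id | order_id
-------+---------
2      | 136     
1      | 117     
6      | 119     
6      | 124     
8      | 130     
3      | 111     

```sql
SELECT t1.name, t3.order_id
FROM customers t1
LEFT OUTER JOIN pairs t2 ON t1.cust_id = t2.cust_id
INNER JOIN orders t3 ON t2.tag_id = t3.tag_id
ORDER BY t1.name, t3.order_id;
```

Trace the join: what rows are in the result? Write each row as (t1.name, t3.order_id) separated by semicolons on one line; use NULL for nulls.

(Quinn, 111); (Quinn, 119); (Quinn, 124); (Uma, 111)

Joins associate left-to-right: customers LEFT JOIN pairs on cust_id gives 6 intermediate row(s).
Then INNER JOIN `orders t3` on tag_id: keep only rows whose t2.tag_id appears in t3.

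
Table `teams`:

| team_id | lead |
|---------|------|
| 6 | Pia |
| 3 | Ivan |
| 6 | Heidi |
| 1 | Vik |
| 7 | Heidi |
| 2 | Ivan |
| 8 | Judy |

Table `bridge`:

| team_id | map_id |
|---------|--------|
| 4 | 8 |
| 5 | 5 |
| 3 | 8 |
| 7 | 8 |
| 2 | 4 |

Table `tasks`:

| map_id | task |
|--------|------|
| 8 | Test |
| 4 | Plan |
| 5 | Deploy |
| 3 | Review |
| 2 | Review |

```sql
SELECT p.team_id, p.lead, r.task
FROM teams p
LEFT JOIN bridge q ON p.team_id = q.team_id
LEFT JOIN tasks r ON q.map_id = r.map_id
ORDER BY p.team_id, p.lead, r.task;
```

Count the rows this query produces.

Evaluate left to right. First `teams p LEFT JOIN bridge q` on team_id: 7 row(s).
Then LEFT JOIN `tasks r` on map_id: each of those 7 rows is kept; rows whose q.map_id has no match in r get NULL for r's columns.
Result: 7 row(s).

7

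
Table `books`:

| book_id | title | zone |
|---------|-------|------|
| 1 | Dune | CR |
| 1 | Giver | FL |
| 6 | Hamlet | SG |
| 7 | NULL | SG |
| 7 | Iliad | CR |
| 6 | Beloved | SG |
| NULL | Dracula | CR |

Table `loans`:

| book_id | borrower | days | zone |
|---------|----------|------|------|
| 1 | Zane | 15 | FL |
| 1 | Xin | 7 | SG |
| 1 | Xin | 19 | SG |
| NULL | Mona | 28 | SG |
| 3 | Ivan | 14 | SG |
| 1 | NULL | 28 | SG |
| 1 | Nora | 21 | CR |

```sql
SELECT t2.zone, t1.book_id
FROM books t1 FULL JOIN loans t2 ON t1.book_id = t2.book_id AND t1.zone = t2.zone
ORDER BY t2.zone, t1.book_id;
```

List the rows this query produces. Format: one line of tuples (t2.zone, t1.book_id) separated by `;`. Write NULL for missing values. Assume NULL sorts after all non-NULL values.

(CR, 1); (FL, 1); (SG, NULL); (SG, NULL); (SG, NULL); (SG, NULL); (SG, NULL); (NULL, 6); (NULL, 6); (NULL, 7); (NULL, 7); (NULL, NULL)

FULL OUTER JOIN keeps every row from both sides; unmatched rows get NULL for the other side's columns.
Matching on t1.book_id = t2.book_id AND t1.zone = t2.zone. A NULL in a compared column never satisfies the condition.
Matched pairs: 2; unmatched t1 rows kept: 5; unmatched t2 rows kept: 5.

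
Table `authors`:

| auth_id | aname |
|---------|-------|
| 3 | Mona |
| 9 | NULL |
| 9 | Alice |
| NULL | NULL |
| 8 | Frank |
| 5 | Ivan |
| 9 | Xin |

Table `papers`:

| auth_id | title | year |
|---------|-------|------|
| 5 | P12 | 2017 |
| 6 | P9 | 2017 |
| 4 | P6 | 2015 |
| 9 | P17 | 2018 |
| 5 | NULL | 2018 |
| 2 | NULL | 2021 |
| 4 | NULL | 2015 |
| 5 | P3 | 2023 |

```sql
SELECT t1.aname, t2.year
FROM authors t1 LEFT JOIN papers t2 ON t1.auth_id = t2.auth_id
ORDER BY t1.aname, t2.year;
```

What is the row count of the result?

LEFT JOIN keeps every row from `authors`; unmatched rows get NULL for `papers`'s columns.
Matching on t1.auth_id = t2.auth_id. A NULL in a compared column never satisfies the condition.
Matched pairs: 6; unmatched t1 rows kept: 3.
Total: 6 matched + 3 padded = 9 rows.

9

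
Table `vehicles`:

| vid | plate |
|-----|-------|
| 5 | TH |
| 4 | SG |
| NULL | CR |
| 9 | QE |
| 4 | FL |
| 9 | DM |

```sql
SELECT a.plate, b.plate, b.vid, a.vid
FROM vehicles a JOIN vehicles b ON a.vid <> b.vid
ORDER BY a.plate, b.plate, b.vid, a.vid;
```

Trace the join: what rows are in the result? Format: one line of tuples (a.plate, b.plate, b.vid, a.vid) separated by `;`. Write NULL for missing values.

INNER JOIN keeps only pairs where the ON condition holds.
Matching on a.vid <> b.vid. A NULL in a compared column never satisfies the condition.
- vid=5: 4 matching b row(s), so 4 row(s) emitted.
- vid=4: 3 matching b row(s), so 3 row(s) emitted.
- vid=NULL: no matching b row, dropped.
- vid=9: 3 matching b row(s), so 3 row(s) emitted.
- vid=4: 3 matching b row(s), so 3 row(s) emitted.
- vid=9: 3 matching b row(s), so 3 row(s) emitted.

(DM, FL, 4, 9); (DM, SG, 4, 9); (DM, TH, 5, 9); (FL, DM, 9, 4); (FL, QE, 9, 4); (FL, TH, 5, 4); (QE, FL, 4, 9); (QE, SG, 4, 9); (QE, TH, 5, 9); (SG, DM, 9, 4); (SG, QE, 9, 4); (SG, TH, 5, 4); (TH, DM, 9, 5); (TH, FL, 4, 5); (TH, QE, 9, 5); (TH, SG, 4, 5)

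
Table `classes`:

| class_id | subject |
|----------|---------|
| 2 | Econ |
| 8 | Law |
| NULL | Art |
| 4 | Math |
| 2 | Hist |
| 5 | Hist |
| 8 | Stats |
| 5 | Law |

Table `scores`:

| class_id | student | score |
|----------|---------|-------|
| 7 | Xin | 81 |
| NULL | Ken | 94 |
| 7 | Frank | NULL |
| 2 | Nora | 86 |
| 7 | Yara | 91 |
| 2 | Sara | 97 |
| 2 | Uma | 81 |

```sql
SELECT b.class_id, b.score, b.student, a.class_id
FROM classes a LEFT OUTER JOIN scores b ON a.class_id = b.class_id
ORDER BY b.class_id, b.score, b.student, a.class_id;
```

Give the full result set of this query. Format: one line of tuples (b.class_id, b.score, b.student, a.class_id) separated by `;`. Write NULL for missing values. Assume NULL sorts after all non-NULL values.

(2, 81, Uma, 2); (2, 81, Uma, 2); (2, 86, Nora, 2); (2, 86, Nora, 2); (2, 97, Sara, 2); (2, 97, Sara, 2); (NULL, NULL, NULL, 4); (NULL, NULL, NULL, 5); (NULL, NULL, NULL, 5); (NULL, NULL, NULL, 8); (NULL, NULL, NULL, 8); (NULL, NULL, NULL, NULL)

LEFT JOIN keeps every row from `classes`; unmatched rows get NULL for `scores`'s columns.
Matching on a.class_id = b.class_id. A NULL in a compared column never satisfies the condition.
- a[0] class_id=2 → 3 match(es) in b → 3 row(s).
- a[1] class_id=8 → no match; kept with NULLs on the b side.
- a[2] class_id=NULL → no match; kept with NULLs on the b side.
- a[3] class_id=4 → no match; kept with NULLs on the b side.
- a[4] class_id=2 → 3 match(es) in b → 3 row(s).
- a[5] class_id=5 → no match; kept with NULLs on the b side.
- a[6] class_id=8 → no match; kept with NULLs on the b side.
- a[7] class_id=5 → no match; kept with NULLs on the b side.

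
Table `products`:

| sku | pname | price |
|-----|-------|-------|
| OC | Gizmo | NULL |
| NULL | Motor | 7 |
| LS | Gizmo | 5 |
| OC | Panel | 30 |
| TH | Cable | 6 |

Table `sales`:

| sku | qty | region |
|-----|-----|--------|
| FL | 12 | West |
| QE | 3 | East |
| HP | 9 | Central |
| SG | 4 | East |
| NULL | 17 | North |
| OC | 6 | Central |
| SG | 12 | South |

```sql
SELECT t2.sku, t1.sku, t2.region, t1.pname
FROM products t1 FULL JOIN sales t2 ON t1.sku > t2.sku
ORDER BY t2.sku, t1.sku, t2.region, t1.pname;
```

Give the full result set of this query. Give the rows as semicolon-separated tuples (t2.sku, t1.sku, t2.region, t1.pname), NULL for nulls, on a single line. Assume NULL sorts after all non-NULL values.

FULL OUTER JOIN keeps every row from both sides; unmatched rows get NULL for the other side's columns.
Matching on t1.sku > t2.sku. A NULL in a compared column never satisfies the condition.
- sku=OC: 2 matching t2 row(s), so 2 row(s) emitted.
- sku=NULL: no t2 row matches, row kept with t2 columns NULL.
- sku=LS: 2 matching t2 row(s), so 2 row(s) emitted.
- sku=OC: 2 matching t2 row(s), so 2 row(s) emitted.
- sku=TH: 6 matching t2 row(s), so 6 row(s) emitted.
- 1 row(s) from t2 found no t1 partner → padded with NULL.

(FL, LS, West, Gizmo); (FL, OC, West, Gizmo); (FL, OC, West, Panel); (FL, TH, West, Cable); (HP, LS, Central, Gizmo); (HP, OC, Central, Gizmo); (HP, OC, Central, Panel); (HP, TH, Central, Cable); (OC, TH, Central, Cable); (QE, TH, East, Cable); (SG, TH, East, Cable); (SG, TH, South, Cable); (NULL, NULL, North, NULL); (NULL, NULL, NULL, Motor)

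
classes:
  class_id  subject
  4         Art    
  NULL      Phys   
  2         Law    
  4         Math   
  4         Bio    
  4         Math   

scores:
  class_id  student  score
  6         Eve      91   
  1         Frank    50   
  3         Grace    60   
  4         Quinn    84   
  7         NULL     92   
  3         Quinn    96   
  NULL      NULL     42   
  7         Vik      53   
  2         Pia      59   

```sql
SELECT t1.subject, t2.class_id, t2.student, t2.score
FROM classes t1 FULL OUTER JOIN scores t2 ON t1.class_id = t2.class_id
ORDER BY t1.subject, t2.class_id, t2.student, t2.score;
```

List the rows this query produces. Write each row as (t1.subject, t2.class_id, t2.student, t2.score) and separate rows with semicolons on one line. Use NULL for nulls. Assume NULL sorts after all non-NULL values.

FULL OUTER JOIN keeps every row from both sides; unmatched rows get NULL for the other side's columns.
Matching on t1.class_id = t2.class_id. A NULL in a compared column never satisfies the condition.
- t1[0] class_id=4 → 1 match(es) in t2 → 1 row(s).
- t1[1] class_id=NULL → no match; kept with NULLs on the t2 side.
- t1[2] class_id=2 → 1 match(es) in t2 → 1 row(s).
- t1[3] class_id=4 → 1 match(es) in t2 → 1 row(s).
- t1[4] class_id=4 → 1 match(es) in t2 → 1 row(s).
- t1[5] class_id=4 → 1 match(es) in t2 → 1 row(s).
- 7 t2 row(s) had no t1 match → kept, t1 columns NULL.

(Art, 4, Quinn, 84); (Bio, 4, Quinn, 84); (Law, 2, Pia, 59); (Math, 4, Quinn, 84); (Math, 4, Quinn, 84); (Phys, NULL, NULL, NULL); (NULL, 1, Frank, 50); (NULL, 3, Grace, 60); (NULL, 3, Quinn, 96); (NULL, 6, Eve, 91); (NULL, 7, Vik, 53); (NULL, 7, NULL, 92); (NULL, NULL, NULL, 42)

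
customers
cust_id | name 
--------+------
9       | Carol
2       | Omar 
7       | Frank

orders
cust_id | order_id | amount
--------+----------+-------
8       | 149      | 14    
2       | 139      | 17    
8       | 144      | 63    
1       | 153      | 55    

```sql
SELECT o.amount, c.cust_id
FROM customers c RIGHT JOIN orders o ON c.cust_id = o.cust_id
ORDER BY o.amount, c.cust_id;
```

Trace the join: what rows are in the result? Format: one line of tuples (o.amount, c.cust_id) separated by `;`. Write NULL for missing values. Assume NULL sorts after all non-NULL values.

(14, NULL); (17, 2); (55, NULL); (63, NULL)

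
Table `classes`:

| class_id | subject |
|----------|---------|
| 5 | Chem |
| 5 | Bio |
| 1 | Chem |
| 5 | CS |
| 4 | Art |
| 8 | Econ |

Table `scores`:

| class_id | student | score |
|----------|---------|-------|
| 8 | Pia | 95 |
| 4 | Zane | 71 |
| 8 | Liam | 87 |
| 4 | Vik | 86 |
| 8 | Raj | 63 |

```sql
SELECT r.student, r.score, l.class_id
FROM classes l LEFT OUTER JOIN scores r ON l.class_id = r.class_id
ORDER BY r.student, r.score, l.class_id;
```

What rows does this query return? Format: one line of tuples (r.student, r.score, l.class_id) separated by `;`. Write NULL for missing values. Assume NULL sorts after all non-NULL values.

LEFT JOIN keeps every row from `classes`; unmatched rows get NULL for `scores`'s columns.
Matching on l.class_id = r.class_id.
- class_id=5: no r row matches, row kept with r columns NULL.
- class_id=5: no r row matches, row kept with r columns NULL.
- class_id=1: no r row matches, row kept with r columns NULL.
- class_id=5: no r row matches, row kept with r columns NULL.
- class_id=4: 2 matching r row(s), so 2 row(s) emitted.
- class_id=8: 3 matching r row(s), so 3 row(s) emitted.
After projecting and ordering:
r.student | r.score | l.class_id
Liam | 87 | 8
Pia | 95 | 8
Raj | 63 | 8
Vik | 86 | 4
Zane | 71 | 4
NULL | NULL | 1
NULL | NULL | 5
NULL | NULL | 5
NULL | NULL | 5

(Liam, 87, 8); (Pia, 95, 8); (Raj, 63, 8); (Vik, 86, 4); (Zane, 71, 4); (NULL, NULL, 1); (NULL, NULL, 5); (NULL, NULL, 5); (NULL, NULL, 5)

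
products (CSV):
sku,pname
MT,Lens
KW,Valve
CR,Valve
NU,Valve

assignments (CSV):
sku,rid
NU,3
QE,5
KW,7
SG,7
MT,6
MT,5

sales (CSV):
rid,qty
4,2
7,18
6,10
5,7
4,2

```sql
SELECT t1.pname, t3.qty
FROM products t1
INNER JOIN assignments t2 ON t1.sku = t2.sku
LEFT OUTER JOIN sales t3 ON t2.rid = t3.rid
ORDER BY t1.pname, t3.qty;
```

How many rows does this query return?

4

Joins associate left-to-right: products INNER JOIN assignments on sku gives 4 intermediate row(s).
Then LEFT JOIN `sales t3` on rid: each of those 4 rows is kept; rows whose t2.rid has no match in t3 get NULL for t3's columns.
Result: 4 row(s).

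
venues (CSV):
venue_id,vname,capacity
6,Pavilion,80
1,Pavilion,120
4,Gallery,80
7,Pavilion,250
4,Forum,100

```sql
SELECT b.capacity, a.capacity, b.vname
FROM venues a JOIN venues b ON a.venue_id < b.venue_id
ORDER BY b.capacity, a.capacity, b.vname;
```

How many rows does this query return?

INNER JOIN keeps only pairs where the ON condition holds.
Matching on a.venue_id < b.venue_id.
Matched pairs: 9.
Total: 9 rows.

9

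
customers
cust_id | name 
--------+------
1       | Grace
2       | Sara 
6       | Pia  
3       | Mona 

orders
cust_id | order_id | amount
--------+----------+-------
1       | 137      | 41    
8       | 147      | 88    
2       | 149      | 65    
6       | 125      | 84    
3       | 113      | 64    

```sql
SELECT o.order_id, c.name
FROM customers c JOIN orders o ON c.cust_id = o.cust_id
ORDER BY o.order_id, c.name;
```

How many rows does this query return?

4

INNER JOIN keeps only pairs where the ON condition holds.
Matching on c.cust_id = o.cust_id.
- c row (cust_id=1): matches 1 o row(s) → 1 output row(s).
- c row (cust_id=2): matches 1 o row(s) → 1 output row(s).
- c row (cust_id=6): matches 1 o row(s) → 1 output row(s).
- c row (cust_id=3): matches 1 o row(s) → 1 output row(s).
Total: 4 rows.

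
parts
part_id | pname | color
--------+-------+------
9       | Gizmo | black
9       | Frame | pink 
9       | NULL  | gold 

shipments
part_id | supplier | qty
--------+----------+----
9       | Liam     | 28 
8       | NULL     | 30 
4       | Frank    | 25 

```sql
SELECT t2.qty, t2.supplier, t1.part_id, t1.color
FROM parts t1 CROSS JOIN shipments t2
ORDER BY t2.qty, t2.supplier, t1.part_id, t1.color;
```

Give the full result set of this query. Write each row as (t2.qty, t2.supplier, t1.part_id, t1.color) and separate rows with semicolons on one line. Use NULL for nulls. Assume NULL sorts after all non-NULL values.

(25, Frank, 9, black); (25, Frank, 9, gold); (25, Frank, 9, pink); (28, Liam, 9, black); (28, Liam, 9, gold); (28, Liam, 9, pink); (30, NULL, 9, black); (30, NULL, 9, gold); (30, NULL, 9, pink)

CROSS JOIN pairs every row of `parts` with every row of `shipments`: 3 × 3 = 9 rows.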